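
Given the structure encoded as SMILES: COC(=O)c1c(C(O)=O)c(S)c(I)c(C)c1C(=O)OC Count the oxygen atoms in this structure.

6

Scan the SMILES for O atoms (remember two-letter symbols like Cl and Br are single atoms).
Oxygen count: 6.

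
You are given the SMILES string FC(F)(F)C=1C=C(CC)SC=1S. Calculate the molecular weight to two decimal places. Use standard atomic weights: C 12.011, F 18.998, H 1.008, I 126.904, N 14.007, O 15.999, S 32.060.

First, the molecular formula is C7H7F3S2 (counting implicit H from valence).
  C: 7 × 12.011 = 84.077
  F: 3 × 18.998 = 56.994
  H: 7 × 1.008 = 7.056
  S: 2 × 32.060 = 64.120
Sum: 7×12.011 + 3×18.998 + 7×1.008 + 2×32.060 = 212.247 → 212.25 g/mol.

212.25 g/mol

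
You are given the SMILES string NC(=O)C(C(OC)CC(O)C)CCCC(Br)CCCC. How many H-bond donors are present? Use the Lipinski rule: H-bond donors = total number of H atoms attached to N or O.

Donors: find every N or O and count the H atoms it carries.
  atom 1 (N): bond orders sum to 1 → 2 H
  atom 3 (O): bond orders sum to 2 → 0 H
  atom 6 (O): bond orders sum to 2 → 0 H
  atom 10 (O): bond orders sum to 1 → 1 H
Lipinski HBD = 3.

3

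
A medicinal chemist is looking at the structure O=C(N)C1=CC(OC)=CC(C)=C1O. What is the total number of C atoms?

Count every carbon token in the SMILES (each C, including those in ring-closure positions and inside branches).
Carbon count: 9.

9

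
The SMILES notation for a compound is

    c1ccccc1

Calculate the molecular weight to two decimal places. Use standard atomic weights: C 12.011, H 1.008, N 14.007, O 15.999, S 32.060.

78.11 g/mol

First, the molecular formula is C6H6 (counting implicit H from valence).
  C: 6 × 12.011 = 72.066
  H: 6 × 1.008 = 6.048
Sum: 6×12.011 + 6×1.008 = 78.114 → 78.11 g/mol.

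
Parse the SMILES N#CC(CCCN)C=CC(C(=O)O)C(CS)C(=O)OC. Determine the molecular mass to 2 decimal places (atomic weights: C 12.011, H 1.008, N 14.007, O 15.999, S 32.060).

300.37 g/mol

First, the molecular formula is C13H20N2O4S (counting implicit H from valence).
  C: 13 × 12.011 = 156.143
  H: 20 × 1.008 = 20.160
  N: 2 × 14.007 = 28.014
  O: 4 × 15.999 = 63.996
  S: 1 × 32.060 = 32.060
Sum: 13×12.011 + 20×1.008 + 2×14.007 + 4×15.999 + 1×32.060 = 300.373 → 300.37 g/mol.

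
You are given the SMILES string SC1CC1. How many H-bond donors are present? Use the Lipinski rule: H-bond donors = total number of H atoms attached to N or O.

Donors: find every N or O and count the H atoms it carries.
  (no N or O atoms present)
Lipinski HBD = 0.

0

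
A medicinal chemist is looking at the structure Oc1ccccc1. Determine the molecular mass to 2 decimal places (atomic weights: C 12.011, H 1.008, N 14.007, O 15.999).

94.11 g/mol

First, the molecular formula is C6H6O (counting implicit H from valence).
  C: 6 × 12.011 = 72.066
  H: 6 × 1.008 = 6.048
  O: 1 × 15.999 = 15.999
Sum: 6×12.011 + 6×1.008 + 1×15.999 = 94.113 → 94.11 g/mol.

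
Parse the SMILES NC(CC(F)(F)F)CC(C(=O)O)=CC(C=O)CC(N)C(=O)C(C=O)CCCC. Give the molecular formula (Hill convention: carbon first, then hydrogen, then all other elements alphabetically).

C18H27F3N2O5

Walk through each heavy atom and fill implicit hydrogens from standard valence (C 4, N 3, O 2, S 2, halogen 1):
  atom 1: N, bond orders sum to 1 (valence 3) → 2 H
  atom 2: C, bond orders sum to 3 (valence 4) → 1 H
  atom 3: C, bond orders sum to 2 (valence 4) → 2 H
  atom 4: C, bond orders sum to 4 (valence 4) → 0 H
  atom 5: F (halogen, monovalent) → 0 H
  atom 6: F (halogen, monovalent) → 0 H
  atom 7: F (halogen, monovalent) → 0 H
  atom 8: C, bond orders sum to 2 (valence 4) → 2 H
  atom 9: C, bond orders sum to 4 (valence 4) → 0 H
  atom 10: C, bond orders sum to 4 (valence 4) → 0 H
  atom 11: O, bond orders sum to 2 (valence 2) → 0 H
  atom 12: O, bond orders sum to 1 (valence 2) → 1 H
  atom 13: C, bond orders sum to 3 (valence 4) → 1 H
  atom 14: C, bond orders sum to 3 (valence 4) → 1 H
  atom 15: C, bond orders sum to 3 (valence 4) → 1 H
  atom 16: O, bond orders sum to 2 (valence 2) → 0 H
  atom 17: C, bond orders sum to 2 (valence 4) → 2 H
  atom 18: C, bond orders sum to 3 (valence 4) → 1 H
  atom 19: N, bond orders sum to 1 (valence 3) → 2 H
  atom 20: C, bond orders sum to 4 (valence 4) → 0 H
  atom 21: O, bond orders sum to 2 (valence 2) → 0 H
  atom 22: C, bond orders sum to 3 (valence 4) → 1 H
  atom 23: C, bond orders sum to 3 (valence 4) → 1 H
  atom 24: O, bond orders sum to 2 (valence 2) → 0 H
  atom 25: C, bond orders sum to 2 (valence 4) → 2 H
  atom 26: C, bond orders sum to 2 (valence 4) → 2 H
  atom 27: C, bond orders sum to 2 (valence 4) → 2 H
  atom 28: C, bond orders sum to 1 (valence 4) → 3 H
Totals → C:18, H:27, F:3, N:2, O:5.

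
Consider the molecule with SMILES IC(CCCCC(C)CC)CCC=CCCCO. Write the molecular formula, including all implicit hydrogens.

Walk through each heavy atom and fill implicit hydrogens from standard valence (C 4, N 3, O 2, S 2, halogen 1):
  atom 1: I (halogen, monovalent) → 0 H
  atom 2: C, bond orders sum to 3 (valence 4) → 1 H
  atom 3: C, bond orders sum to 2 (valence 4) → 2 H
  atom 4: C, bond orders sum to 2 (valence 4) → 2 H
  atom 5: C, bond orders sum to 2 (valence 4) → 2 H
  atom 6: C, bond orders sum to 2 (valence 4) → 2 H
  atom 7: C, bond orders sum to 3 (valence 4) → 1 H
  atom 8: C, bond orders sum to 1 (valence 4) → 3 H
  atom 9: C, bond orders sum to 2 (valence 4) → 2 H
  atom 10: C, bond orders sum to 1 (valence 4) → 3 H
  atom 11: C, bond orders sum to 2 (valence 4) → 2 H
  atom 12: C, bond orders sum to 2 (valence 4) → 2 H
  atom 13: C, bond orders sum to 3 (valence 4) → 1 H
  atom 14: C, bond orders sum to 3 (valence 4) → 1 H
  atom 15: C, bond orders sum to 2 (valence 4) → 2 H
  atom 16: C, bond orders sum to 2 (valence 4) → 2 H
  atom 17: C, bond orders sum to 2 (valence 4) → 2 H
  atom 18: O, bond orders sum to 1 (valence 2) → 1 H
Totals → C:16, H:31, I:1, O:1.
In Hill order: C16H31IO.

C16H31IO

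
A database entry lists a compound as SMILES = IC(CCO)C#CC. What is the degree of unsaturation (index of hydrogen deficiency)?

2

Degree of unsaturation = (number of rings) + (number of π bonds).
Ring closures in the SMILES: 0.
π bonds: 1 triple bond (each 2 DoU) → 2 DoU from unsaturation.
Total DoU = 0 + 2 = 2.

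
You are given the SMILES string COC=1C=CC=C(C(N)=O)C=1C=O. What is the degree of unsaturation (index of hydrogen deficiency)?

Molecular formula: C9H9NO3.
DoU = (2C + 2 + N − H − X) / 2, where X is the halogen count and O/S are ignored.
    = (2·9 + 2 + 1 − 9 − 0) / 2 = 12 / 2 = 6.

6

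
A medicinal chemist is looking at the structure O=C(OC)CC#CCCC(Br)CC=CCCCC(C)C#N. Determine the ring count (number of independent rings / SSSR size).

0

In SMILES, each pair of matching ring-closure digits denotes one ring-closing bond; the number of such bonds equals the number of independent rings.
Ring-closure bonds here: 0.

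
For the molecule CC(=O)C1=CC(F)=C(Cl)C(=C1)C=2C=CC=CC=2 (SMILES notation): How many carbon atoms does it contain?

14

Count every carbon token in the SMILES (each C, including those in ring-closure positions and inside branches).
Carbon count: 14.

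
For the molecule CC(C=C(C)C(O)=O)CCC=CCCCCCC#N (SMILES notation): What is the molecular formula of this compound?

Walk through each heavy atom and fill implicit hydrogens from standard valence (C 4, N 3, O 2, S 2, halogen 1):
  atom 1: C, bond orders sum to 1 (valence 4) → 3 H
  atom 2: C, bond orders sum to 3 (valence 4) → 1 H
  atom 3: C, bond orders sum to 3 (valence 4) → 1 H
  atom 4: C, bond orders sum to 4 (valence 4) → 0 H
  atom 5: C, bond orders sum to 1 (valence 4) → 3 H
  atom 6: C, bond orders sum to 4 (valence 4) → 0 H
  atom 7: O, bond orders sum to 1 (valence 2) → 1 H
  atom 8: O, bond orders sum to 2 (valence 2) → 0 H
  atom 9: C, bond orders sum to 2 (valence 4) → 2 H
  atom 10: C, bond orders sum to 2 (valence 4) → 2 H
  atom 11: C, bond orders sum to 3 (valence 4) → 1 H
  atom 12: C, bond orders sum to 3 (valence 4) → 1 H
  atom 13: C, bond orders sum to 2 (valence 4) → 2 H
  atom 14: C, bond orders sum to 2 (valence 4) → 2 H
  atom 15: C, bond orders sum to 2 (valence 4) → 2 H
  atom 16: C, bond orders sum to 2 (valence 4) → 2 H
  atom 17: C, bond orders sum to 2 (valence 4) → 2 H
  atom 18: C, bond orders sum to 4 (valence 4) → 0 H
  atom 19: N, bond orders sum to 3 (valence 3) → 0 H
Totals → C:16, H:25, N:1, O:2.

C16H25NO2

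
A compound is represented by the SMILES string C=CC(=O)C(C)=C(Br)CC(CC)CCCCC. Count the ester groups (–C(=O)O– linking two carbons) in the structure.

Scan the SMILES for the ester motif — none present.
Groups that are present: 2 alkene, 1 ketone.

0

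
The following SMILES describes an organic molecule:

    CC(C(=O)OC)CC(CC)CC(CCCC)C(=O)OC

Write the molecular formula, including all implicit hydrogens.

C16H30O4

Walk through each heavy atom and fill implicit hydrogens from standard valence (C 4, N 3, O 2, S 2, halogen 1):
  atom 1: C, bond orders sum to 1 (valence 4) → 3 H
  atom 2: C, bond orders sum to 3 (valence 4) → 1 H
  atom 3: C, bond orders sum to 4 (valence 4) → 0 H
  atom 4: O, bond orders sum to 2 (valence 2) → 0 H
  atom 5: O, bond orders sum to 2 (valence 2) → 0 H
  atom 6: C, bond orders sum to 1 (valence 4) → 3 H
  atom 7: C, bond orders sum to 2 (valence 4) → 2 H
  atom 8: C, bond orders sum to 3 (valence 4) → 1 H
  atom 9: C, bond orders sum to 2 (valence 4) → 2 H
  atom 10: C, bond orders sum to 1 (valence 4) → 3 H
  atom 11: C, bond orders sum to 2 (valence 4) → 2 H
  atom 12: C, bond orders sum to 3 (valence 4) → 1 H
  atom 13: C, bond orders sum to 2 (valence 4) → 2 H
  atom 14: C, bond orders sum to 2 (valence 4) → 2 H
  atom 15: C, bond orders sum to 2 (valence 4) → 2 H
  atom 16: C, bond orders sum to 1 (valence 4) → 3 H
  atom 17: C, bond orders sum to 4 (valence 4) → 0 H
  atom 18: O, bond orders sum to 2 (valence 2) → 0 H
  atom 19: O, bond orders sum to 2 (valence 2) → 0 H
  atom 20: C, bond orders sum to 1 (valence 4) → 3 H
Totals → C:16, H:30, O:4.
In Hill order: C16H30O4.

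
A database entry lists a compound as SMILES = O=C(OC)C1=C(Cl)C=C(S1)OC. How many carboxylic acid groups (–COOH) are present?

0

Scan the SMILES for the carboxylic acid motif — none present.
Groups that are present: 1 ester, 1 ether.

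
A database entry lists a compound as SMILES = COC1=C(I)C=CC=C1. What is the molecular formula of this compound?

C7H7IO

Walk through each heavy atom and fill implicit hydrogens from standard valence (C 4, N 3, O 2, S 2, halogen 1):
  atom 1: C, bond orders sum to 1 (valence 4) → 3 H
  atom 2: O, bond orders sum to 2 (valence 2) → 0 H
  atom 3: C, bond orders sum to 4 (valence 4) → 0 H
  atom 4: C, bond orders sum to 4 (valence 4) → 0 H
  atom 5: I (halogen, monovalent) → 0 H
  atom 6: C, bond orders sum to 3 (valence 4) → 1 H
  atom 7: C, bond orders sum to 3 (valence 4) → 1 H
  atom 8: C, bond orders sum to 3 (valence 4) → 1 H
  atom 9: C, bond orders sum to 3 (valence 4) → 1 H
Totals → C:7, H:7, I:1, O:1.
In Hill order: C7H7IO.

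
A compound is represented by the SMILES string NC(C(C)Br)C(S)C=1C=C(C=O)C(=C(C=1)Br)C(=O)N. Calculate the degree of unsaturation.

Degree of unsaturation = (number of rings) + (number of π bonds).
Ring closures in the SMILES: 1.
π bonds: 5 double bonds (each 1 DoU) → 5 DoU from unsaturation.
Total DoU = 1 + 5 = 6.

6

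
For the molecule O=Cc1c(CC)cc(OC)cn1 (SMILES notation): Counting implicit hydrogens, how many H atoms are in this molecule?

Walk through each heavy atom and fill implicit hydrogens from standard valence (C 4, N 3, O 2, S 2, halogen 1); for lowercase aromatic atoms, an aromatic c carries 1 H when it has two neighbours and 0 H with three, and aromatic n carries 0 H:
  atom 1: O, bond orders sum to 2 (valence 2) → 0 H
  atom 2: C, bond orders sum to 3 (valence 4) → 1 H
  atom 3: aromatic c, 3 neighbours → 0 H
  atom 4: aromatic c, 3 neighbours → 0 H
  atom 5: C, bond orders sum to 2 (valence 4) → 2 H
  atom 6: C, bond orders sum to 1 (valence 4) → 3 H
  atom 7: aromatic c, 2 neighbours → 1 H
  atom 8: aromatic c, 3 neighbours → 0 H
  atom 9: O, bond orders sum to 2 (valence 2) → 0 H
  atom 10: C, bond orders sum to 1 (valence 4) → 3 H
  atom 11: aromatic c, 2 neighbours → 1 H
  atom 12: aromatic n, 2 neighbours → 0 H
Total hydrogens: 11.

11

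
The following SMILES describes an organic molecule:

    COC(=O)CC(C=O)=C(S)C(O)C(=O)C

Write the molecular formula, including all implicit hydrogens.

Walk through each heavy atom and fill implicit hydrogens from standard valence (C 4, N 3, O 2, S 2, halogen 1):
  atom 1: C, bond orders sum to 1 (valence 4) → 3 H
  atom 2: O, bond orders sum to 2 (valence 2) → 0 H
  atom 3: C, bond orders sum to 4 (valence 4) → 0 H
  atom 4: O, bond orders sum to 2 (valence 2) → 0 H
  atom 5: C, bond orders sum to 2 (valence 4) → 2 H
  atom 6: C, bond orders sum to 4 (valence 4) → 0 H
  atom 7: C, bond orders sum to 3 (valence 4) → 1 H
  atom 8: O, bond orders sum to 2 (valence 2) → 0 H
  atom 9: C, bond orders sum to 4 (valence 4) → 0 H
  atom 10: S, bond orders sum to 1 (valence 2) → 1 H
  atom 11: C, bond orders sum to 3 (valence 4) → 1 H
  atom 12: O, bond orders sum to 1 (valence 2) → 1 H
  atom 13: C, bond orders sum to 4 (valence 4) → 0 H
  atom 14: O, bond orders sum to 2 (valence 2) → 0 H
  atom 15: C, bond orders sum to 1 (valence 4) → 3 H
Totals → C:9, H:12, O:5, S:1.

C9H12O5S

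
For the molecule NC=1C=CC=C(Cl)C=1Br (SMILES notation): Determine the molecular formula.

C6H5BrClN

Walk through each heavy atom and fill implicit hydrogens from standard valence (C 4, N 3, O 2, S 2, halogen 1):
  atom 1: N, bond orders sum to 1 (valence 3) → 2 H
  atom 2: C, bond orders sum to 4 (valence 4) → 0 H
  atom 3: C, bond orders sum to 3 (valence 4) → 1 H
  atom 4: C, bond orders sum to 3 (valence 4) → 1 H
  atom 5: C, bond orders sum to 3 (valence 4) → 1 H
  atom 6: C, bond orders sum to 4 (valence 4) → 0 H
  atom 7: Cl (halogen, monovalent) → 0 H
  atom 8: C, bond orders sum to 4 (valence 4) → 0 H
  atom 9: Br (halogen, monovalent) → 0 H
Totals → C:6, H:5, Br:1, Cl:1, N:1.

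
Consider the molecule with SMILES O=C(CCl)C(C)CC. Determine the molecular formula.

Walk through each heavy atom and fill implicit hydrogens from standard valence (C 4, N 3, O 2, S 2, halogen 1):
  atom 1: O, bond orders sum to 2 (valence 2) → 0 H
  atom 2: C, bond orders sum to 4 (valence 4) → 0 H
  atom 3: C, bond orders sum to 2 (valence 4) → 2 H
  atom 4: Cl (halogen, monovalent) → 0 H
  atom 5: C, bond orders sum to 3 (valence 4) → 1 H
  atom 6: C, bond orders sum to 1 (valence 4) → 3 H
  atom 7: C, bond orders sum to 2 (valence 4) → 2 H
  atom 8: C, bond orders sum to 1 (valence 4) → 3 H
Totals → C:6, H:11, Cl:1, O:1.

C6H11ClO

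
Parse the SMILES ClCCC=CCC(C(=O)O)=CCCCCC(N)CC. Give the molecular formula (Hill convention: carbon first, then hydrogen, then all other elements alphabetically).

Walk through each heavy atom and fill implicit hydrogens from standard valence (C 4, N 3, O 2, S 2, halogen 1):
  atom 1: Cl (halogen, monovalent) → 0 H
  atom 2: C, bond orders sum to 2 (valence 4) → 2 H
  atom 3: C, bond orders sum to 2 (valence 4) → 2 H
  atom 4: C, bond orders sum to 3 (valence 4) → 1 H
  atom 5: C, bond orders sum to 3 (valence 4) → 1 H
  atom 6: C, bond orders sum to 2 (valence 4) → 2 H
  atom 7: C, bond orders sum to 4 (valence 4) → 0 H
  atom 8: C, bond orders sum to 4 (valence 4) → 0 H
  atom 9: O, bond orders sum to 2 (valence 2) → 0 H
  atom 10: O, bond orders sum to 1 (valence 2) → 1 H
  atom 11: C, bond orders sum to 3 (valence 4) → 1 H
  atom 12: C, bond orders sum to 2 (valence 4) → 2 H
  atom 13: C, bond orders sum to 2 (valence 4) → 2 H
  atom 14: C, bond orders sum to 2 (valence 4) → 2 H
  atom 15: C, bond orders sum to 2 (valence 4) → 2 H
  atom 16: C, bond orders sum to 3 (valence 4) → 1 H
  atom 17: N, bond orders sum to 1 (valence 3) → 2 H
  atom 18: C, bond orders sum to 2 (valence 4) → 2 H
  atom 19: C, bond orders sum to 1 (valence 4) → 3 H
Totals → C:15, H:26, Cl:1, N:1, O:2.

C15H26ClNO2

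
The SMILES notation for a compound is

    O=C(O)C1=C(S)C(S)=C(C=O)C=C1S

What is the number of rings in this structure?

In SMILES, each pair of matching ring-closure digits denotes one ring-closing bond; the number of such bonds equals the number of independent rings.
Ring-closure bonds here: 1.

1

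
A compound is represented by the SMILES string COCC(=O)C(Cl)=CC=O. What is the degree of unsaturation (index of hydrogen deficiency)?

Degree of unsaturation = (number of rings) + (number of π bonds).
Ring closures in the SMILES: 0.
π bonds: 3 double bonds (each 1 DoU) → 3 DoU from unsaturation.
Total DoU = 0 + 3 = 3.

3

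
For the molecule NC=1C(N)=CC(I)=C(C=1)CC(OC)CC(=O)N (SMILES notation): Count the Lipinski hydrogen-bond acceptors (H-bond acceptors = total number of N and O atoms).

N atoms: 3; O atoms: 2.
Lipinski HBA = 3 + 2 = 5.

5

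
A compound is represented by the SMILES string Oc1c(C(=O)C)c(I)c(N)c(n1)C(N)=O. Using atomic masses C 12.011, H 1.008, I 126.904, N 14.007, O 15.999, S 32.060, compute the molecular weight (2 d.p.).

321.07 g/mol

First, the molecular formula is C8H8IN3O3 (counting implicit H from valence).
  C: 8 × 12.011 = 96.088
  H: 8 × 1.008 = 8.064
  I: 1 × 126.904 = 126.904
  N: 3 × 14.007 = 42.021
  O: 3 × 15.999 = 47.997
Sum: 8×12.011 + 8×1.008 + 1×126.904 + 3×14.007 + 3×15.999 = 321.074 → 321.07 g/mol.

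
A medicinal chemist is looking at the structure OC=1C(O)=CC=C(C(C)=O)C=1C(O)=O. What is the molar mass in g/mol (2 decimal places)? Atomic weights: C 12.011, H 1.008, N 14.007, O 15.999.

196.16 g/mol

First, the molecular formula is C9H8O5 (counting implicit H from valence).
  C: 9 × 12.011 = 108.099
  H: 8 × 1.008 = 8.064
  O: 5 × 15.999 = 79.995
Sum: 9×12.011 + 8×1.008 + 5×15.999 = 196.158 → 196.16 g/mol.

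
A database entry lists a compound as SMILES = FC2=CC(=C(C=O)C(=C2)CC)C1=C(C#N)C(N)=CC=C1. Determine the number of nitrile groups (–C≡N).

The nitrile motif appears at heavy-atom position 14 in the SMILES.
Other groups present: 1 aldehyde, 1 primary amine.
Nitrile count: 1.

1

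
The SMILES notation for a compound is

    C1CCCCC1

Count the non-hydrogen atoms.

Every atom symbol written in the SMILES (organic subset) is one heavy atom; implicit H are not written.
Heavy atoms by element → C:6.
Total: 6.

6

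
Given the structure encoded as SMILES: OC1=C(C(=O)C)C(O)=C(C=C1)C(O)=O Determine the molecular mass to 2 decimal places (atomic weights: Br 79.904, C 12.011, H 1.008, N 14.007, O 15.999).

196.16 g/mol

First, the molecular formula is C9H8O5 (counting implicit H from valence).
  C: 9 × 12.011 = 108.099
  H: 8 × 1.008 = 8.064
  O: 5 × 15.999 = 79.995
Sum: 9×12.011 + 8×1.008 + 5×15.999 = 196.158 → 196.16 g/mol.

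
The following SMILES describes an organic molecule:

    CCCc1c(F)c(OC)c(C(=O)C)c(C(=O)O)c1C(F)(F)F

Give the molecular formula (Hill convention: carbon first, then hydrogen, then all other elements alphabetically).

C14H14F4O4

Walk through each heavy atom and fill implicit hydrogens from standard valence (C 4, N 3, O 2, S 2, halogen 1); for lowercase aromatic atoms, an aromatic c carries 1 H when it has two neighbours and 0 H with three, and aromatic n carries 0 H:
  atom 1: C, bond orders sum to 1 (valence 4) → 3 H
  atom 2: C, bond orders sum to 2 (valence 4) → 2 H
  atom 3: C, bond orders sum to 2 (valence 4) → 2 H
  atom 4: aromatic c, 3 neighbours → 0 H
  atom 5: aromatic c, 3 neighbours → 0 H
  atom 6: F (halogen, monovalent) → 0 H
  atom 7: aromatic c, 3 neighbours → 0 H
  atom 8: O, bond orders sum to 2 (valence 2) → 0 H
  atom 9: C, bond orders sum to 1 (valence 4) → 3 H
  atom 10: aromatic c, 3 neighbours → 0 H
  atom 11: C, bond orders sum to 4 (valence 4) → 0 H
  atom 12: O, bond orders sum to 2 (valence 2) → 0 H
  atom 13: C, bond orders sum to 1 (valence 4) → 3 H
  atom 14: aromatic c, 3 neighbours → 0 H
  atom 15: C, bond orders sum to 4 (valence 4) → 0 H
  atom 16: O, bond orders sum to 2 (valence 2) → 0 H
  atom 17: O, bond orders sum to 1 (valence 2) → 1 H
  atom 18: aromatic c, 3 neighbours → 0 H
  atom 19: C, bond orders sum to 4 (valence 4) → 0 H
  atom 20: F (halogen, monovalent) → 0 H
  atom 21: F (halogen, monovalent) → 0 H
  atom 22: F (halogen, monovalent) → 0 H
Totals → C:14, H:14, F:4, O:4.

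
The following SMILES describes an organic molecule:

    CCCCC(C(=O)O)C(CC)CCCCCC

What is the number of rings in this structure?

In SMILES, each pair of matching ring-closure digits denotes one ring-closing bond; the number of such bonds equals the number of independent rings.
Ring-closure bonds here: 0.

0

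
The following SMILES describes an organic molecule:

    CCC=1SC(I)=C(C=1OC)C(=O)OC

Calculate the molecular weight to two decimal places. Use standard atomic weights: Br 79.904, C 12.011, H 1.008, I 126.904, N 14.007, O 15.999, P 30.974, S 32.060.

326.15 g/mol

First, the molecular formula is C9H11IO3S (counting implicit H from valence).
  C: 9 × 12.011 = 108.099
  H: 11 × 1.008 = 11.088
  I: 1 × 126.904 = 126.904
  O: 3 × 15.999 = 47.997
  S: 1 × 32.060 = 32.060
Sum: 9×12.011 + 11×1.008 + 1×126.904 + 3×15.999 + 1×32.060 = 326.148 → 326.15 g/mol.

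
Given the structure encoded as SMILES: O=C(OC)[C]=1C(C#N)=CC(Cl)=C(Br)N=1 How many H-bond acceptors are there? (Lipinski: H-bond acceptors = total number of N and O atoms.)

4

N atoms: 2; O atoms: 2.
Lipinski HBA = 2 + 2 = 4.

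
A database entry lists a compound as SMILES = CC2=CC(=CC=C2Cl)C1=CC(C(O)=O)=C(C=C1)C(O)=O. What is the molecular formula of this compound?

Walk through each heavy atom and fill implicit hydrogens from standard valence (C 4, N 3, O 2, S 2, halogen 1):
  atom 1: C, bond orders sum to 1 (valence 4) → 3 H
  atom 2: C, bond orders sum to 4 (valence 4) → 0 H
  atom 3: C, bond orders sum to 3 (valence 4) → 1 H
  atom 4: C, bond orders sum to 4 (valence 4) → 0 H
  atom 5: C, bond orders sum to 3 (valence 4) → 1 H
  atom 6: C, bond orders sum to 3 (valence 4) → 1 H
  atom 7: C, bond orders sum to 4 (valence 4) → 0 H
  atom 8: Cl (halogen, monovalent) → 0 H
  atom 9: C, bond orders sum to 4 (valence 4) → 0 H
  atom 10: C, bond orders sum to 3 (valence 4) → 1 H
  atom 11: C, bond orders sum to 4 (valence 4) → 0 H
  atom 12: C, bond orders sum to 4 (valence 4) → 0 H
  atom 13: O, bond orders sum to 1 (valence 2) → 1 H
  atom 14: O, bond orders sum to 2 (valence 2) → 0 H
  atom 15: C, bond orders sum to 4 (valence 4) → 0 H
  atom 16: C, bond orders sum to 3 (valence 4) → 1 H
  atom 17: C, bond orders sum to 3 (valence 4) → 1 H
  atom 18: C, bond orders sum to 4 (valence 4) → 0 H
  atom 19: O, bond orders sum to 1 (valence 2) → 1 H
  atom 20: O, bond orders sum to 2 (valence 2) → 0 H
Totals → C:15, H:11, Cl:1, O:4.

C15H11ClO4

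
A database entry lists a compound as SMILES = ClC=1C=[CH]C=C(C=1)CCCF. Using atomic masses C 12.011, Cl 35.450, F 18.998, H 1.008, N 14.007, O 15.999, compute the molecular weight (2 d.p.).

First, the molecular formula is C9H10ClF (counting implicit H from valence).
  C: 9 × 12.011 = 108.099
  Cl: 1 × 35.450 = 35.450
  F: 1 × 18.998 = 18.998
  H: 10 × 1.008 = 10.080
Sum: 9×12.011 + 1×35.450 + 1×18.998 + 10×1.008 = 172.627 → 172.63 g/mol.

172.63 g/mol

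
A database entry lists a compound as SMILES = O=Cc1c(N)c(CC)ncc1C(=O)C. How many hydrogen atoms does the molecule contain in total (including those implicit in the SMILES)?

Walk through each heavy atom and fill implicit hydrogens from standard valence (C 4, N 3, O 2, S 2, halogen 1); for lowercase aromatic atoms, an aromatic c carries 1 H when it has two neighbours and 0 H with three, and aromatic n carries 0 H:
  atom 1: O, bond orders sum to 2 (valence 2) → 0 H
  atom 2: C, bond orders sum to 3 (valence 4) → 1 H
  atom 3: aromatic c, 3 neighbours → 0 H
  atom 4: aromatic c, 3 neighbours → 0 H
  atom 5: N, bond orders sum to 1 (valence 3) → 2 H
  atom 6: aromatic c, 3 neighbours → 0 H
  atom 7: C, bond orders sum to 2 (valence 4) → 2 H
  atom 8: C, bond orders sum to 1 (valence 4) → 3 H
  atom 9: aromatic n, 2 neighbours → 0 H
  atom 10: aromatic c, 2 neighbours → 1 H
  atom 11: aromatic c, 3 neighbours → 0 H
  atom 12: C, bond orders sum to 4 (valence 4) → 0 H
  atom 13: O, bond orders sum to 2 (valence 2) → 0 H
  atom 14: C, bond orders sum to 1 (valence 4) → 3 H
Total hydrogens: 12.

12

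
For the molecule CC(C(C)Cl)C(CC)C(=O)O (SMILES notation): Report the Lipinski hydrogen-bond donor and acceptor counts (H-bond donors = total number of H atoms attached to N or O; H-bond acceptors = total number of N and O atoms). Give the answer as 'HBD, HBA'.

1, 2

Donors: find every N or O and count the H atoms it carries.
  atom 10 (O): bond orders sum to 2 → 0 H
  atom 11 (O): bond orders sum to 1 → 1 H
Lipinski HBD = 1.
Acceptors: N atoms = 0, O atoms = 2 → HBA = 2.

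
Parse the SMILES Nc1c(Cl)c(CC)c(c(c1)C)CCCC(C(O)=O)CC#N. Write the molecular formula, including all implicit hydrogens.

C16H21ClN2O2

Walk through each heavy atom and fill implicit hydrogens from standard valence (C 4, N 3, O 2, S 2, halogen 1); for lowercase aromatic atoms, an aromatic c carries 1 H when it has two neighbours and 0 H with three, and aromatic n carries 0 H:
  atom 1: N, bond orders sum to 1 (valence 3) → 2 H
  atom 2: aromatic c, 3 neighbours → 0 H
  atom 3: aromatic c, 3 neighbours → 0 H
  atom 4: Cl (halogen, monovalent) → 0 H
  atom 5: aromatic c, 3 neighbours → 0 H
  atom 6: C, bond orders sum to 2 (valence 4) → 2 H
  atom 7: C, bond orders sum to 1 (valence 4) → 3 H
  atom 8: aromatic c, 3 neighbours → 0 H
  atom 9: aromatic c, 3 neighbours → 0 H
  atom 10: aromatic c, 2 neighbours → 1 H
  atom 11: C, bond orders sum to 1 (valence 4) → 3 H
  atom 12: C, bond orders sum to 2 (valence 4) → 2 H
  atom 13: C, bond orders sum to 2 (valence 4) → 2 H
  atom 14: C, bond orders sum to 2 (valence 4) → 2 H
  atom 15: C, bond orders sum to 3 (valence 4) → 1 H
  atom 16: C, bond orders sum to 4 (valence 4) → 0 H
  atom 17: O, bond orders sum to 1 (valence 2) → 1 H
  atom 18: O, bond orders sum to 2 (valence 2) → 0 H
  atom 19: C, bond orders sum to 2 (valence 4) → 2 H
  atom 20: C, bond orders sum to 4 (valence 4) → 0 H
  atom 21: N, bond orders sum to 3 (valence 3) → 0 H
Totals → C:16, H:21, Cl:1, N:2, O:2.
In Hill order: C16H21ClN2O2.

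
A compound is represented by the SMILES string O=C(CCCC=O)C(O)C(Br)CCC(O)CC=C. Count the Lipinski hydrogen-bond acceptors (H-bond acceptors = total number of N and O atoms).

N atoms: 0; O atoms: 4.
Lipinski HBA = 0 + 4 = 4.

4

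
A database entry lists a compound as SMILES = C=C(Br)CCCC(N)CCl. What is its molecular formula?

Walk through each heavy atom and fill implicit hydrogens from standard valence (C 4, N 3, O 2, S 2, halogen 1):
  atom 1: C, bond orders sum to 2 (valence 4) → 2 H
  atom 2: C, bond orders sum to 4 (valence 4) → 0 H
  atom 3: Br (halogen, monovalent) → 0 H
  atom 4: C, bond orders sum to 2 (valence 4) → 2 H
  atom 5: C, bond orders sum to 2 (valence 4) → 2 H
  atom 6: C, bond orders sum to 2 (valence 4) → 2 H
  atom 7: C, bond orders sum to 3 (valence 4) → 1 H
  atom 8: N, bond orders sum to 1 (valence 3) → 2 H
  atom 9: C, bond orders sum to 2 (valence 4) → 2 H
  atom 10: Cl (halogen, monovalent) → 0 H
Totals → C:7, H:13, Br:1, Cl:1, N:1.

C7H13BrClN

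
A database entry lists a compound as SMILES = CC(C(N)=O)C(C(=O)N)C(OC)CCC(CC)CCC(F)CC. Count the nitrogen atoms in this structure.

Scan the SMILES for N atoms (remember two-letter symbols like Cl and Br are single atoms).
Nitrogen count: 2.

2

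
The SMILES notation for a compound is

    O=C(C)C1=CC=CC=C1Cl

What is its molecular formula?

C8H7ClO

Walk through each heavy atom and fill implicit hydrogens from standard valence (C 4, N 3, O 2, S 2, halogen 1):
  atom 1: O, bond orders sum to 2 (valence 2) → 0 H
  atom 2: C, bond orders sum to 4 (valence 4) → 0 H
  atom 3: C, bond orders sum to 1 (valence 4) → 3 H
  atom 4: C, bond orders sum to 4 (valence 4) → 0 H
  atom 5: C, bond orders sum to 3 (valence 4) → 1 H
  atom 6: C, bond orders sum to 3 (valence 4) → 1 H
  atom 7: C, bond orders sum to 3 (valence 4) → 1 H
  atom 8: C, bond orders sum to 3 (valence 4) → 1 H
  atom 9: C, bond orders sum to 4 (valence 4) → 0 H
  atom 10: Cl (halogen, monovalent) → 0 H
Totals → C:8, H:7, Cl:1, O:1.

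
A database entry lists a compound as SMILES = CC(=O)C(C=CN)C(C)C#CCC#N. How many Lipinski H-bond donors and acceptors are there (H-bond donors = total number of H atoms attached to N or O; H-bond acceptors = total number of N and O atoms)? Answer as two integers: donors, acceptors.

2, 3

Donors: find every N or O and count the H atoms it carries.
  atom 3 (O): bond orders sum to 2 → 0 H
  atom 7 (N): bond orders sum to 1 → 2 H
  atom 14 (N): bond orders sum to 3 → 0 H
Lipinski HBD = 2.
Acceptors: N atoms = 2, O atoms = 1 → HBA = 3.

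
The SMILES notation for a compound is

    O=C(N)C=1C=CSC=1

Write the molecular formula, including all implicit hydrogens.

C5H5NOS

Walk through each heavy atom and fill implicit hydrogens from standard valence (C 4, N 3, O 2, S 2, halogen 1):
  atom 1: O, bond orders sum to 2 (valence 2) → 0 H
  atom 2: C, bond orders sum to 4 (valence 4) → 0 H
  atom 3: N, bond orders sum to 1 (valence 3) → 2 H
  atom 4: C, bond orders sum to 4 (valence 4) → 0 H
  atom 5: C, bond orders sum to 3 (valence 4) → 1 H
  atom 6: C, bond orders sum to 3 (valence 4) → 1 H
  atom 7: S, bond orders sum to 2 (valence 2) → 0 H
  atom 8: C, bond orders sum to 3 (valence 4) → 1 H
Totals → C:5, H:5, N:1, O:1, S:1.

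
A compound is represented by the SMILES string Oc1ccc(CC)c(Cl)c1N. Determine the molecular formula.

C8H10ClNO

Walk through each heavy atom and fill implicit hydrogens from standard valence (C 4, N 3, O 2, S 2, halogen 1); for lowercase aromatic atoms, an aromatic c carries 1 H when it has two neighbours and 0 H with three, and aromatic n carries 0 H:
  atom 1: O, bond orders sum to 1 (valence 2) → 1 H
  atom 2: aromatic c, 3 neighbours → 0 H
  atom 3: aromatic c, 2 neighbours → 1 H
  atom 4: aromatic c, 2 neighbours → 1 H
  atom 5: aromatic c, 3 neighbours → 0 H
  atom 6: C, bond orders sum to 2 (valence 4) → 2 H
  atom 7: C, bond orders sum to 1 (valence 4) → 3 H
  atom 8: aromatic c, 3 neighbours → 0 H
  atom 9: Cl (halogen, monovalent) → 0 H
  atom 10: aromatic c, 3 neighbours → 0 H
  atom 11: N, bond orders sum to 1 (valence 3) → 2 H
Totals → C:8, H:10, Cl:1, N:1, O:1.
In Hill order: C8H10ClNO.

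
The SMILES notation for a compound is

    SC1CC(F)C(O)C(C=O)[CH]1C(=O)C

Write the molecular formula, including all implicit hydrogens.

C9H13FO3S

Walk through each heavy atom and fill implicit hydrogens from standard valence (C 4, N 3, O 2, S 2, halogen 1):
  atom 1: S, bond orders sum to 1 (valence 2) → 1 H
  atom 2: C, bond orders sum to 3 (valence 4) → 1 H
  atom 3: C, bond orders sum to 2 (valence 4) → 2 H
  atom 4: C, bond orders sum to 3 (valence 4) → 1 H
  atom 5: F (halogen, monovalent) → 0 H
  atom 6: C, bond orders sum to 3 (valence 4) → 1 H
  atom 7: O, bond orders sum to 1 (valence 2) → 1 H
  atom 8: C, bond orders sum to 3 (valence 4) → 1 H
  atom 9: C, bond orders sum to 3 (valence 4) → 1 H
  atom 10: O, bond orders sum to 2 (valence 2) → 0 H
  atom 11: C with explicit H count 1
  atom 12: C, bond orders sum to 4 (valence 4) → 0 H
  atom 13: O, bond orders sum to 2 (valence 2) → 0 H
  atom 14: C, bond orders sum to 1 (valence 4) → 3 H
Totals → C:9, H:13, F:1, O:3, S:1.
In Hill order: C9H13FO3S.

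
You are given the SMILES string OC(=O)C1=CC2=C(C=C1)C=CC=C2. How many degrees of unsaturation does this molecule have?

Molecular formula: C11H8O2.
DoU = (2C + 2 + N − H − X) / 2, where X is the halogen count and O/S are ignored.
    = (2·11 + 2 + 0 − 8 − 0) / 2 = 16 / 2 = 8.

8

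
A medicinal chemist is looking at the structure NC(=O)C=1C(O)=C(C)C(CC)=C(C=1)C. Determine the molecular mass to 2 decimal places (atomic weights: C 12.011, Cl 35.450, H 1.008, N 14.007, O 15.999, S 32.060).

193.25 g/mol

First, the molecular formula is C11H15NO2 (counting implicit H from valence).
  C: 11 × 12.011 = 132.121
  H: 15 × 1.008 = 15.120
  N: 1 × 14.007 = 14.007
  O: 2 × 15.999 = 31.998
Sum: 11×12.011 + 15×1.008 + 1×14.007 + 2×15.999 = 193.246 → 193.25 g/mol.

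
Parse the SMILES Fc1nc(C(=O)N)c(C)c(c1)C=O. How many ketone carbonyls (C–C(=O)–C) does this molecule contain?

0

Scan the SMILES for the ketone motif — none present.
Groups that are present: 1 aldehyde, 1 amide.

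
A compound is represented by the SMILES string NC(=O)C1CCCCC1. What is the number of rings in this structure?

1

In SMILES, each pair of matching ring-closure digits denotes one ring-closing bond; the number of such bonds equals the number of independent rings.
Ring-closure bonds here: 1.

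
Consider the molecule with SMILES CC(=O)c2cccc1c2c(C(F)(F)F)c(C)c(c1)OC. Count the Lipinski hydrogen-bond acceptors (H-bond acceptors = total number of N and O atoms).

N atoms: 0; O atoms: 2.
Lipinski HBA = 0 + 2 = 2.

2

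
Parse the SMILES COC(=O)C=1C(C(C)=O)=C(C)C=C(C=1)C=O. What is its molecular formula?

Walk through each heavy atom and fill implicit hydrogens from standard valence (C 4, N 3, O 2, S 2, halogen 1):
  atom 1: C, bond orders sum to 1 (valence 4) → 3 H
  atom 2: O, bond orders sum to 2 (valence 2) → 0 H
  atom 3: C, bond orders sum to 4 (valence 4) → 0 H
  atom 4: O, bond orders sum to 2 (valence 2) → 0 H
  atom 5: C, bond orders sum to 4 (valence 4) → 0 H
  atom 6: C, bond orders sum to 4 (valence 4) → 0 H
  atom 7: C, bond orders sum to 4 (valence 4) → 0 H
  atom 8: C, bond orders sum to 1 (valence 4) → 3 H
  atom 9: O, bond orders sum to 2 (valence 2) → 0 H
  atom 10: C, bond orders sum to 4 (valence 4) → 0 H
  atom 11: C, bond orders sum to 1 (valence 4) → 3 H
  atom 12: C, bond orders sum to 3 (valence 4) → 1 H
  atom 13: C, bond orders sum to 4 (valence 4) → 0 H
  atom 14: C, bond orders sum to 3 (valence 4) → 1 H
  atom 15: C, bond orders sum to 3 (valence 4) → 1 H
  atom 16: O, bond orders sum to 2 (valence 2) → 0 H
Totals → C:12, H:12, O:4.
In Hill order: C12H12O4.

C12H12O4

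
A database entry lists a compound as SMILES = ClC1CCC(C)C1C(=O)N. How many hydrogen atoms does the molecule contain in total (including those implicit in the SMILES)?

12

Walk through each heavy atom and fill implicit hydrogens from standard valence (C 4, N 3, O 2, S 2, halogen 1):
  atom 1: Cl (halogen, monovalent) → 0 H
  atom 2: C, bond orders sum to 3 (valence 4) → 1 H
  atom 3: C, bond orders sum to 2 (valence 4) → 2 H
  atom 4: C, bond orders sum to 2 (valence 4) → 2 H
  atom 5: C, bond orders sum to 3 (valence 4) → 1 H
  atom 6: C, bond orders sum to 1 (valence 4) → 3 H
  atom 7: C, bond orders sum to 3 (valence 4) → 1 H
  atom 8: C, bond orders sum to 4 (valence 4) → 0 H
  atom 9: O, bond orders sum to 2 (valence 2) → 0 H
  atom 10: N, bond orders sum to 1 (valence 3) → 2 H
Total hydrogens: 12.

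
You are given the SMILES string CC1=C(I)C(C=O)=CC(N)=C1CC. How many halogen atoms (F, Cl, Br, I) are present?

1

Halogen atoms appear at heavy-atom position 4 (1×I).
Other groups present: 1 aldehyde, 1 primary amine.
Halogen count: 1.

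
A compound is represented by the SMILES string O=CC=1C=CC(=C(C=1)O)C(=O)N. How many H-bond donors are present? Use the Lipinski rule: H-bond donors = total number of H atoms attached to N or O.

Donors: find every N or O and count the H atoms it carries.
  atom 1 (O): bond orders sum to 2 → 0 H
  atom 9 (O): bond orders sum to 1 → 1 H
  atom 11 (O): bond orders sum to 2 → 0 H
  atom 12 (N): bond orders sum to 1 → 2 H
Lipinski HBD = 3.

3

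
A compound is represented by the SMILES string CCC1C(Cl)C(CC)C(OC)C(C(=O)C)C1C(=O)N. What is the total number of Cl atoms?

1

Scan the SMILES for Cl atoms (remember two-letter symbols like Cl and Br are single atoms).
Chlorine count: 1.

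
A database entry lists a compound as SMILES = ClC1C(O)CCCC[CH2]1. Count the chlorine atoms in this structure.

Scan the SMILES for Cl atoms (remember two-letter symbols like Cl and Br are single atoms).
Chlorine count: 1.

1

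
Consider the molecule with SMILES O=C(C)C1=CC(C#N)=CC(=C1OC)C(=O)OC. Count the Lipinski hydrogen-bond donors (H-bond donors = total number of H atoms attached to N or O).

0

Donors: find every N or O and count the H atoms it carries.
  atom 1 (O): bond orders sum to 2 → 0 H
  atom 8 (N): bond orders sum to 3 → 0 H
  atom 12 (O): bond orders sum to 2 → 0 H
  atom 15 (O): bond orders sum to 2 → 0 H
  atom 16 (O): bond orders sum to 2 → 0 H
Lipinski HBD = 0.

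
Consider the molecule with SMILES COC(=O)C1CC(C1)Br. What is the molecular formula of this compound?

Walk through each heavy atom and fill implicit hydrogens from standard valence (C 4, N 3, O 2, S 2, halogen 1):
  atom 1: C, bond orders sum to 1 (valence 4) → 3 H
  atom 2: O, bond orders sum to 2 (valence 2) → 0 H
  atom 3: C, bond orders sum to 4 (valence 4) → 0 H
  atom 4: O, bond orders sum to 2 (valence 2) → 0 H
  atom 5: C, bond orders sum to 3 (valence 4) → 1 H
  atom 6: C, bond orders sum to 2 (valence 4) → 2 H
  atom 7: C, bond orders sum to 3 (valence 4) → 1 H
  atom 8: C, bond orders sum to 2 (valence 4) → 2 H
  atom 9: Br (halogen, monovalent) → 0 H
Totals → C:6, H:9, Br:1, O:2.

C6H9BrO2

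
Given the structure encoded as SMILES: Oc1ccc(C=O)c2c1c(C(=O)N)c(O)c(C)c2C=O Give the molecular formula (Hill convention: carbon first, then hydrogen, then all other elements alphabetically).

C14H11NO5

Walk through each heavy atom and fill implicit hydrogens from standard valence (C 4, N 3, O 2, S 2, halogen 1); for lowercase aromatic atoms, an aromatic c carries 1 H when it has two neighbours and 0 H with three, and aromatic n carries 0 H:
  atom 1: O, bond orders sum to 1 (valence 2) → 1 H
  atom 2: aromatic c, 3 neighbours → 0 H
  atom 3: aromatic c, 2 neighbours → 1 H
  atom 4: aromatic c, 2 neighbours → 1 H
  atom 5: aromatic c, 3 neighbours → 0 H
  atom 6: C, bond orders sum to 3 (valence 4) → 1 H
  atom 7: O, bond orders sum to 2 (valence 2) → 0 H
  atom 8: aromatic c, 3 neighbours → 0 H
  atom 9: aromatic c, 3 neighbours → 0 H
  atom 10: aromatic c, 3 neighbours → 0 H
  atom 11: C, bond orders sum to 4 (valence 4) → 0 H
  atom 12: O, bond orders sum to 2 (valence 2) → 0 H
  atom 13: N, bond orders sum to 1 (valence 3) → 2 H
  atom 14: aromatic c, 3 neighbours → 0 H
  atom 15: O, bond orders sum to 1 (valence 2) → 1 H
  atom 16: aromatic c, 3 neighbours → 0 H
  atom 17: C, bond orders sum to 1 (valence 4) → 3 H
  atom 18: aromatic c, 3 neighbours → 0 H
  atom 19: C, bond orders sum to 3 (valence 4) → 1 H
  atom 20: O, bond orders sum to 2 (valence 2) → 0 H
Totals → C:14, H:11, N:1, O:5.
In Hill order: C14H11NO5.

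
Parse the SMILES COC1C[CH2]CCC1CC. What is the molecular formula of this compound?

Walk through each heavy atom and fill implicit hydrogens from standard valence (C 4, N 3, O 2, S 2, halogen 1):
  atom 1: C, bond orders sum to 1 (valence 4) → 3 H
  atom 2: O, bond orders sum to 2 (valence 2) → 0 H
  atom 3: C, bond orders sum to 3 (valence 4) → 1 H
  atom 4: C, bond orders sum to 2 (valence 4) → 2 H
  atom 5: C with explicit H count 2
  atom 6: C, bond orders sum to 2 (valence 4) → 2 H
  atom 7: C, bond orders sum to 2 (valence 4) → 2 H
  atom 8: C, bond orders sum to 3 (valence 4) → 1 H
  atom 9: C, bond orders sum to 2 (valence 4) → 2 H
  atom 10: C, bond orders sum to 1 (valence 4) → 3 H
Totals → C:9, H:18, O:1.
In Hill order: C9H18O.

C9H18O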